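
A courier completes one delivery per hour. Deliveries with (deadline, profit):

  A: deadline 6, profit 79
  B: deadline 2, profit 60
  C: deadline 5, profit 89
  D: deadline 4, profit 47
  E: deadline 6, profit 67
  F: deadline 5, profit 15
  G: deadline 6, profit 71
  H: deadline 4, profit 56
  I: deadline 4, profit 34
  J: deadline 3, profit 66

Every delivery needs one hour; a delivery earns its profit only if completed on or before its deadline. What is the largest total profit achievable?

432

Take jobs in profit order; each goes to the latest open slot no later than its deadline.
Profit order: C=89 A=79 G=71 E=67 J=66 B=60 H=56 D=47 I=34 F=15
Assign: C→slot 5, A→slot 6, G→slot 4, E→slot 3, J→slot 2, B→slot 1, H skipped, D skipped, I skipped, F skipped.
Slots: [1:B] [2:J] [3:E] [4:G] [5:C] [6:A]
Profit = 60 + 66 + 67 + 71 + 89 + 79 = 432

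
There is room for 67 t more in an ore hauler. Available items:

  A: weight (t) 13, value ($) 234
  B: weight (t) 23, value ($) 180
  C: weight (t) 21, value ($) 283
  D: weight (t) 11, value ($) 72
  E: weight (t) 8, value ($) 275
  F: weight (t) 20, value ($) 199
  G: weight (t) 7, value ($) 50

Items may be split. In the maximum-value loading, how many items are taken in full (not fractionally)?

4

Order: E (275/8=34.38) > A (234/13=18.00) > C (283/21=13.48) > F (199/20=9.95) > B (180/23=7.83) > G (50/7=7.14) > D (72/11=6.55)
Fill: take E (8 @ 275) → take A (13 @ 234) → take C (21 @ 283) → take F (20 @ 199) → take 5/23 of B → 39.13; 67/67 used.
4 item(s) taken whole; one partial (take 5/23 of B).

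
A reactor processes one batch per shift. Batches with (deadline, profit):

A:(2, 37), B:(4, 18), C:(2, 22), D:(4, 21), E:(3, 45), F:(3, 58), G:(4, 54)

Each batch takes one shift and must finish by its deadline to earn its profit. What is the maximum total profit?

194

Sort by profit descending; place each in the latest free slot ≤ its deadline.
Profit order: F=58 G=54 E=45 A=37 C=22 D=21 B=18
Assign: F→slot 3, G→slot 4, E→slot 2, A→slot 1, C skipped, D skipped, B skipped.
Slots: [1:A] [2:E] [3:F] [4:G]
Profit = 37 + 45 + 58 + 54 = 194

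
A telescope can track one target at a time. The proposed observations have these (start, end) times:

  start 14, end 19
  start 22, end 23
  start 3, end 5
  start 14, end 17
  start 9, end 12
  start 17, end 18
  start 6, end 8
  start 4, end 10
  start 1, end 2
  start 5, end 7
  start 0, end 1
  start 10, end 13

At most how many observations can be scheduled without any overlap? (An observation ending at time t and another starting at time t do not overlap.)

8

By end time: (0,1), (1,2), (3,5), (5,7), (6,8), (4,10), (9,12), (10,13), (14,17), (17,18), (14,19), (22,23).
Pick (0,1); next start ≥ 1 → (1,2); next start ≥ 2 → (3,5); next start ≥ 5 → (5,7); next start ≥ 7 → (9,12); next start ≥ 12 → (14,17); next start ≥ 17 → (17,18); next start ≥ 18 → (22,23).
Selected 8 observations.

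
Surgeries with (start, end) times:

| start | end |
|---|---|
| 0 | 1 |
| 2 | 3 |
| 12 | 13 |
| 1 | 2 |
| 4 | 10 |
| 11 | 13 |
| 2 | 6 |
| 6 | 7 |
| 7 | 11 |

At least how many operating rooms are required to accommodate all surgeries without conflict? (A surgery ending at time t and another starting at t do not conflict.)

2

The answer is the maximum number of intervals overlapping at any instant.
Events (time:±→running): 0:+→1 1:-→0 1:+→1 2:-→0 2:+→1 2:+→2 … peak 2.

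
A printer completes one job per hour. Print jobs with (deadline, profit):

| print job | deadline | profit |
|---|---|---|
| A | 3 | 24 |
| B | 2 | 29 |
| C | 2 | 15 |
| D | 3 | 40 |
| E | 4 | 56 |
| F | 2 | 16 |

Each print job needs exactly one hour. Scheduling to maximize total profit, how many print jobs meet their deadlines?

4

Sort by profit descending; place each in the latest free slot ≤ its deadline.
Profit order: E=56 D=40 B=29 A=24 F=16 C=15
Assign: E→slot 4, D→slot 3, B→slot 2, A→slot 1, F skipped, C skipped.
Slots: [1:A] [2:B] [3:D] [4:E]
4 of 6 scheduled.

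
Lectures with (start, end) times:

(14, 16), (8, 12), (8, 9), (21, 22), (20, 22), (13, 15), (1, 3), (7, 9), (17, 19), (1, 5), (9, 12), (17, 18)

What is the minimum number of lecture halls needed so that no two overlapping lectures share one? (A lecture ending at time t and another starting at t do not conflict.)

The answer is the maximum number of intervals overlapping at any instant.
Events (time:±→running): 1:+→1 1:+→2 3:-→1 5:-→0 7:+→1 8:+→2 8:+→3 … peak 3.

3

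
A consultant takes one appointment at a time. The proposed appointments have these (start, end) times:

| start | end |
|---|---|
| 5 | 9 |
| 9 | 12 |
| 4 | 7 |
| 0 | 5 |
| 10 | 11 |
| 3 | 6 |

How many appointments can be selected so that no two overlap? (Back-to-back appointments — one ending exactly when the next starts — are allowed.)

3

Sorted by end: (0,5)  (3,6)  (4,7)  (5,9)  (10,11)  (9,12)
take (0,5); take (5,9); take (10,11); skip (9,12).
Selected 3 appointments.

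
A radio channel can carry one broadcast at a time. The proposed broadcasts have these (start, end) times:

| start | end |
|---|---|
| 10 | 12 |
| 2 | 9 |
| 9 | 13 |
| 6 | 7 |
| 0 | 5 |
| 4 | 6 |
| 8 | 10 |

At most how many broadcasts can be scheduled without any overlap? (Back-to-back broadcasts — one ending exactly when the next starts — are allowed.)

Sorted by end: (0,5)  (4,6)  (6,7)  (2,9)  (8,10)  (10,12)  (9,13)
take (0,5); take (6,7); take (8,10); take (10,12); skip (9,13).
Selected 4 broadcasts.

4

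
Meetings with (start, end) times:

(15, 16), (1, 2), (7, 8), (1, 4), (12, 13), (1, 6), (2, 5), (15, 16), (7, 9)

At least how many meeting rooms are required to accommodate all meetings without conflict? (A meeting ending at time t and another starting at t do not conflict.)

3

Events (time:±→running): 1:+→1 1:+→2 1:+→3 … peak 3.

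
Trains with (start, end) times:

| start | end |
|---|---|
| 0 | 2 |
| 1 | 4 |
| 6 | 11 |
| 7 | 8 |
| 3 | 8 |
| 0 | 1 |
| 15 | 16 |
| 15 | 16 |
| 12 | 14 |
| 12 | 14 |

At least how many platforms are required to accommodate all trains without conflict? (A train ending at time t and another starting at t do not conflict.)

starts: [0, 0, 1, 3, 6, 7, 12, 12, 15, 15]
ends:   [1, 2, 4, 8, 8, 11, 14, 14, 16, 16]
s0→1 s0→2 e1→1 s1→2 e2→1 s3→2 e4→1 s6→2 s7→3  — peak 3.

3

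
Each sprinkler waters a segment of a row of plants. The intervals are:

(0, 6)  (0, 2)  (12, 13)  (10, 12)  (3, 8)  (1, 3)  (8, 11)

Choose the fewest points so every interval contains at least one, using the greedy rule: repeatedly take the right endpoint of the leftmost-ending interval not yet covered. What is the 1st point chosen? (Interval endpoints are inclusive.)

Process intervals by earliest right end; each time one isn't hit yet, stab at its right endpoint.
By right end: [0,2]  [1,3]  [0,6]  [3,8]  [8,11]  [10,12]  [12,13]
[0,2] uncovered → point at 2; [3,8] uncovered → point at 8; [10,12] uncovered → point at 12.
Points: 2, 8, 12 (3 total).

2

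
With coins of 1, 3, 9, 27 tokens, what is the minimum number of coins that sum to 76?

76 = 2×27 + 2×9 + 1×3 + 1×1
Total coins = 2 + 2 + 1 + 1 = 6

6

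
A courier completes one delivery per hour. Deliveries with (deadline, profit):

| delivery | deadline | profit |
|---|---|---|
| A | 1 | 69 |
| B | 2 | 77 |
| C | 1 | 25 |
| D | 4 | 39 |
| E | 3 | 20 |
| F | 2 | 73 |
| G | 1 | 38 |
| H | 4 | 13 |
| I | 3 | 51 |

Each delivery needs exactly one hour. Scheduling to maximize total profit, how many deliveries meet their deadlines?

Sort by profit descending; place each in the latest free slot ≤ its deadline.
By profit: B(d2,77), F(d2,73), A(d1,69), I(d3,51), D(d4,39), G(d1,38), C(d1,25), E(d3,20), H(d4,13)
B→slot 2; F→slot 1; A skipped; I→slot 3; D→slot 4; G skipped; C skipped; E skipped; H skipped.
4 of 9 scheduled.

4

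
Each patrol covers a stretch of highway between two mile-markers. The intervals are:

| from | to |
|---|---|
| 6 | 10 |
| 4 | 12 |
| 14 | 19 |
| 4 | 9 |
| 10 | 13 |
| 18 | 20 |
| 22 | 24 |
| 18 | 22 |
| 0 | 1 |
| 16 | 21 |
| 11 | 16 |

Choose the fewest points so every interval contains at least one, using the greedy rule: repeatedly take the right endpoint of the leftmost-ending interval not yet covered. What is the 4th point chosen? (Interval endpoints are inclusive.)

19

By right end: [0,1]  [4,9]  [6,10]  [4,12]  [10,13]  [11,16]  [14,19]  [18,20]  [16,21]  [18,22]  [22,24]
[0,1] uncovered → point at 1; [4,9] uncovered → point at 9; [10,13] uncovered → point at 13; [14,19] uncovered → point at 19; [22,24] uncovered → point at 24.
Points: 1, 9, 13, 19, 24 (5 total).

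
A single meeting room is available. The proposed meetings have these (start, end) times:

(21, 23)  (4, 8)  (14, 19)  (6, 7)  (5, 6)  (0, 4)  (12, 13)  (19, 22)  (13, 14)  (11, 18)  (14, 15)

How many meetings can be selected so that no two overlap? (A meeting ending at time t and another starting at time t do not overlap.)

Greedy by earliest finish: after sorting by end time, pick each interval compatible with the last pick.
By end time: (0,4), (5,6), (6,7), (4,8), (12,13), (13,14), (14,15), (11,18), (14,19), (19,22), (21,23).
Pick (0,4); next start ≥ 4 → (5,6); next start ≥ 6 → (6,7); next start ≥ 7 → (12,13); next start ≥ 13 → (13,14); next start ≥ 14 → (14,15); next start ≥ 15 → (19,22).
Selected 7 meetings.

7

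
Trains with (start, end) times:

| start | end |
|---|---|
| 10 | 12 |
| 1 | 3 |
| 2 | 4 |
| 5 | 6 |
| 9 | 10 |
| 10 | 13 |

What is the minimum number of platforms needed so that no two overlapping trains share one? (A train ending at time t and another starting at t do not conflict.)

Count concurrent intervals with a sweep; the peak is the room count.
Events (time:±→running): 1:+→1 2:+→2 … peak 2.

2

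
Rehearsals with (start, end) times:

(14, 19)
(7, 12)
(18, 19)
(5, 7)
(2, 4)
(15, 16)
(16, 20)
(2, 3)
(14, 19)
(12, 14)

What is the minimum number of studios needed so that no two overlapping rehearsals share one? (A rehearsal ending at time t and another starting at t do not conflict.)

4

Count concurrent intervals with a sweep; the peak is the room count.
starts: [2, 2, 5, 7, 12, 14, 14, 15, 16, 18]
ends:   [3, 4, 7, 12, 14, 16, 19, 19, 19, 20]
s2→1 s2→2 e3→1 e4→0 s5→1 e7→0 s7→1 e12→0 s12→1 e14→0 s14→1 s14→2 s15→3 e16→2 s16→3 s18→4  — peak 4.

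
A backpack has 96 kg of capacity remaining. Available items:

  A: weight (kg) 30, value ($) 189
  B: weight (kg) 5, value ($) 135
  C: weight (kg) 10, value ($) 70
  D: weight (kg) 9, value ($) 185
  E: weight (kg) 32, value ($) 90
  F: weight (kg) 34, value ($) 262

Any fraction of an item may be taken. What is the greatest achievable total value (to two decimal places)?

863.50

Greedy by value/weight ratio, highest first.
Ratios (sorted): B 27.00, D 20.56, F 7.71, C 7.00, A 6.30, E 2.81
take B (5 @ 135); take D (9 @ 185); take F (34 @ 262); take C (10 @ 70); take A (30 @ 189); take 8/32 of E → 22.50. Capacity used 96/96.
Total value = 863.50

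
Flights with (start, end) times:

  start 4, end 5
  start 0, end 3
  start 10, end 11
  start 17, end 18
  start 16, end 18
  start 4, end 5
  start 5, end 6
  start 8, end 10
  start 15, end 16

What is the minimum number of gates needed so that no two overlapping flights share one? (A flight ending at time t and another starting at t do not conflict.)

2

starts: [0, 4, 4, 5, 8, 10, 15, 16, 17]
ends:   [3, 5, 5, 6, 10, 11, 16, 18, 18]
s0→1 e3→0 s4→1 s4→2  — peak 2.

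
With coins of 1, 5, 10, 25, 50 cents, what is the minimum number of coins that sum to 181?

181 − 3×50→31 − 1×25→6 − 1×5→1 − 1×1→0
Total coins = 3 + 1 + 1 + 1 = 6

6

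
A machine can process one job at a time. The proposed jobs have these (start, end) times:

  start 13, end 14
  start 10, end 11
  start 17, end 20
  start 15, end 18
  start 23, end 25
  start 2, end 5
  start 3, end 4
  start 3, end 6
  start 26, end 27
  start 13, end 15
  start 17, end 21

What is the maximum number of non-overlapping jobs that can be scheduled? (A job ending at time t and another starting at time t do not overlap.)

6

Greedy by earliest finish: after sorting by end time, pick each interval compatible with the last pick.
Sorted by end: (3,4)  (2,5)  (3,6)  (10,11)  (13,14)  (13,15)  (15,18)  (17,20)  (17,21)  (23,25)  (26,27)
take (3,4); take (10,11); take (13,14); take (15,18); skip (17,20); take (23,25); take (26,27).
Selected 6 jobs.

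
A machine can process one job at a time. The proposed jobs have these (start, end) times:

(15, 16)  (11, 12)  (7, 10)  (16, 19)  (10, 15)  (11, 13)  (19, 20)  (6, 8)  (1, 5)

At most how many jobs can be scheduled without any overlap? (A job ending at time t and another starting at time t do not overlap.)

Greedy by earliest finish: after sorting by end time, pick each interval compatible with the last pick.
By end time: (1,5), (6,8), (7,10), (11,12), (11,13), (10,15), (15,16), (16,19), (19,20).
Pick (1,5); next start ≥ 5 → (6,8); next start ≥ 8 → (11,12); next start ≥ 12 → (15,16); next start ≥ 16 → (16,19); next start ≥ 19 → (19,20).
Selected 6 jobs.

6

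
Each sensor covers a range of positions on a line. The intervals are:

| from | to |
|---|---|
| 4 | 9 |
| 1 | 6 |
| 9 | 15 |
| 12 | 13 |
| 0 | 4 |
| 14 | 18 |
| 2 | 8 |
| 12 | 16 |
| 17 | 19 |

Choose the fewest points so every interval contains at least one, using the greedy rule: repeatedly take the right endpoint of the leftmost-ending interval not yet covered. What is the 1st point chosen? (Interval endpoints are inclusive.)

By right end: [0,4]  [1,6]  [2,8]  [4,9]  [12,13]  [9,15]  [12,16]  [14,18]  [17,19]
[0,4] uncovered → point at 4; [12,13] uncovered → point at 13; [14,18] uncovered → point at 18.
Points: 4, 13, 18 (3 total).

4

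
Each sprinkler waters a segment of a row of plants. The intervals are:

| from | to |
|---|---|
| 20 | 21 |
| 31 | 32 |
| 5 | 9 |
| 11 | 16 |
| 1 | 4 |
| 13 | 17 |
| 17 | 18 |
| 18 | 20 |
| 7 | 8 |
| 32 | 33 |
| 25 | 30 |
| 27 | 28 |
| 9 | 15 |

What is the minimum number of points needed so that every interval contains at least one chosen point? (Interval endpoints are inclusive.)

7

Sorted: [1,4] [7,8] [5,9] [9,15] [11,16] [13,17] [17,18] [18,20] [20,21] [27,28] [25,30] [31,32] [32,33]
{[1,4]} hit by 4; {[7,8],[5,9]} hit by 8; {[9,15],[11,16],[13,17]} hit by 15; {[17,18],[18,20]} hit by 18; {[20,21]} hit by 21; {[27,28],[25,30]} hit by 28; {[31,32],[32,33]} hit by 32.
Points: 4, 8, 15, 18, 21, 28, 32 (7 total).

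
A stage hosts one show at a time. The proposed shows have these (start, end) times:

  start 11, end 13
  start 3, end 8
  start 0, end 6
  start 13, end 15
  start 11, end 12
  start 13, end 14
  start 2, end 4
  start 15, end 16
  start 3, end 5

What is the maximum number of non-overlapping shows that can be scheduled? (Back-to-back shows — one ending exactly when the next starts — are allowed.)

4

By end time: (2,4), (3,5), (0,6), (3,8), (11,12), (11,13), (13,14), (13,15), (15,16).
Pick (2,4); next start ≥ 4 → (11,12); next start ≥ 12 → (13,14); next start ≥ 14 → (15,16).
Selected 4 shows.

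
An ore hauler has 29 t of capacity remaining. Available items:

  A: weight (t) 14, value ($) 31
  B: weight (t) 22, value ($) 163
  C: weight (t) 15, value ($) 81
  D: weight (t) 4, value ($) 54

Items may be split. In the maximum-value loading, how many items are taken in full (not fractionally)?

2

Sort by value per unit weight and fill in that order.
Order: D (54/4=13.50) > B (163/22=7.41) > C (81/15=5.40) > A (31/14=2.21)
Fill: take D (4 @ 54) → take B (22 @ 163) → take 3/15 of C → 16.20; 29/29 used.
2 item(s) taken whole; one partial (take 3/15 of C).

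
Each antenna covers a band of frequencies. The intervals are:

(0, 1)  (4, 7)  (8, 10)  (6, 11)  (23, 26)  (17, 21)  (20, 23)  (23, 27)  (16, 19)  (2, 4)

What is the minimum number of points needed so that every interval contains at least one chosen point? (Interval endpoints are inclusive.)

Process intervals by earliest right end; each time one isn't hit yet, stab at its right endpoint.
Sorted: [0,1] [2,4] [4,7] [8,10] [6,11] [16,19] [17,21] [20,23] [23,26] [23,27]
{[0,1]} hit by 1; {[2,4],[4,7]} hit by 4; {[8,10],[6,11]} hit by 10; {[16,19],[17,21]} hit by 19; {[20,23],[23,26],[23,27]} hit by 23.
Points: 1, 4, 10, 19, 23 (5 total).

5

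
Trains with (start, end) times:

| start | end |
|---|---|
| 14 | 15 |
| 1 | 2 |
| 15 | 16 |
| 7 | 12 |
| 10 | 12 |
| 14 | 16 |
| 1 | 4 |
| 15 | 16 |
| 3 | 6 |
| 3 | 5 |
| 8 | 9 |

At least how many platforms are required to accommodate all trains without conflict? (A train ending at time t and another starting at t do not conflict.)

Count concurrent intervals with a sweep; the peak is the room count.
Events (time:±→running): 1:+→1 1:+→2 2:-→1 3:+→2 3:+→3 … peak 3.

3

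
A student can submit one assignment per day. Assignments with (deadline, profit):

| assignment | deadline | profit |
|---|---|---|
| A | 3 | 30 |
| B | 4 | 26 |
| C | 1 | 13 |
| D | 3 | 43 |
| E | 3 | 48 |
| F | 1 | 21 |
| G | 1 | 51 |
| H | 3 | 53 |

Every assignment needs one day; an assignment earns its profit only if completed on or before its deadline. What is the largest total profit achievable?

178

Profit order: H=53 G=51 E=48 D=43 A=30 B=26 F=21 C=13
Assign: H→slot 3, G→slot 1, E→slot 2, D skipped, A skipped, B→slot 4, F skipped, C skipped.
Slots: [1:G] [2:E] [3:H] [4:B]
Profit = 51 + 48 + 53 + 26 = 178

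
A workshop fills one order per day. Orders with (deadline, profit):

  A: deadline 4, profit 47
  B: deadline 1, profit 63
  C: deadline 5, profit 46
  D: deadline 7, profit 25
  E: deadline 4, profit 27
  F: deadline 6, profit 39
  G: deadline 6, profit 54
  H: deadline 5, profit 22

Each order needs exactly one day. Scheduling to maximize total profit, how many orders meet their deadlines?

Profit order: B=63 G=54 A=47 C=46 F=39 E=27 D=25 H=22
Assign: B→slot 1, G→slot 6, A→slot 4, C→slot 5, F→slot 3, E→slot 2, D→slot 7, H skipped.
Slots: [1:B] [2:E] [3:F] [4:A] [5:C] [6:G] [7:D]
7 of 8 scheduled.

7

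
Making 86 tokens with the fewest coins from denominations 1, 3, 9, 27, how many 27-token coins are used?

3

86 = 3×27 + 1×3 + 2×1
Count of 27: 3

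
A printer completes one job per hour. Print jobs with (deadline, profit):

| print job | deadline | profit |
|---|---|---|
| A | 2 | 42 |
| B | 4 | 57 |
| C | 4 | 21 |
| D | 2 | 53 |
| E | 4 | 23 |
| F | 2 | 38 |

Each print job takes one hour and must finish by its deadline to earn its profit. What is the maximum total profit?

175

By profit: B(d4,57), D(d2,53), A(d2,42), F(d2,38), E(d4,23), C(d4,21)
B→slot 4; D→slot 2; A→slot 1; F skipped; E→slot 3; C skipped.
Profit = 42 + 53 + 23 + 57 = 175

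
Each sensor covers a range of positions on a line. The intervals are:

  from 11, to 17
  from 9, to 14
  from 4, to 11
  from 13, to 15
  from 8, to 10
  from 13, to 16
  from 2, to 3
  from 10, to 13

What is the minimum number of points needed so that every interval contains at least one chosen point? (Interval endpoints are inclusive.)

By right end: [2,3]  [8,10]  [4,11]  [10,13]  [9,14]  [13,15]  [13,16]  [11,17]
[2,3] uncovered → point at 3; [8,10] uncovered → point at 10; [13,15] uncovered → point at 15.
Points: 3, 10, 15 (3 total).

3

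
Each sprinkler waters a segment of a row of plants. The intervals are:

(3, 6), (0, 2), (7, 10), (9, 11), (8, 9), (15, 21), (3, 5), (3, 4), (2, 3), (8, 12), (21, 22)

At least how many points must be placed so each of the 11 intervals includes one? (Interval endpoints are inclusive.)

4

Sort by right endpoint; whenever an interval is uncovered, place a point at its right end.
By right end: [0,2]  [2,3]  [3,4]  [3,5]  [3,6]  [8,9]  [7,10]  [9,11]  [8,12]  [15,21]  [21,22]
[0,2] uncovered → point at 2; [3,4] uncovered → point at 4; [8,9] uncovered → point at 9; [15,21] uncovered → point at 21.
Points: 2, 4, 9, 21 (4 total).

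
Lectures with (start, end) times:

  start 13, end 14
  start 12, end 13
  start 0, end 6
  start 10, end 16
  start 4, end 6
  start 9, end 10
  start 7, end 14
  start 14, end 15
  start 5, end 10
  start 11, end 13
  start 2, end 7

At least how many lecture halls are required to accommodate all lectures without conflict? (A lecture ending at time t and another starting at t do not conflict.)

The answer is the maximum number of intervals overlapping at any instant.
starts: [0, 2, 4, 5, 7, 9, 10, 11, 12, 13, 14]
ends:   [6, 6, 7, 10, 10, 13, 13, 14, 14, 15, 16]
s0→1 s2→2 s4→3 s5→4  — peak 4.

4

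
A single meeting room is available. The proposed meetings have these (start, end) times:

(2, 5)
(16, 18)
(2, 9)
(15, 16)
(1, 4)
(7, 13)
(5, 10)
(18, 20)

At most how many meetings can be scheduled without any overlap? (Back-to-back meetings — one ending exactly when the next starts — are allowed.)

By end time: (1,4), (2,5), (2,9), (5,10), (7,13), (15,16), (16,18), (18,20).
Pick (1,4); next start ≥ 4 → (5,10); next start ≥ 10 → (15,16); next start ≥ 16 → (16,18); next start ≥ 18 → (18,20).
Selected 5 meetings.

5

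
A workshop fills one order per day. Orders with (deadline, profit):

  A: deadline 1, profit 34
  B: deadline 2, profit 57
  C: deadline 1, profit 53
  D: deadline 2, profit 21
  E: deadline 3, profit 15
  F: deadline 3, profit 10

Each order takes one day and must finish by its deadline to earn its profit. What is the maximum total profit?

125

Take jobs in profit order; each goes to the latest open slot no later than its deadline.
Profit order: B=57 C=53 A=34 D=21 E=15 F=10
Assign: B→slot 2, C→slot 1, A skipped, D skipped, E→slot 3, F skipped.
Slots: [1:C] [2:B] [3:E]
Profit = 53 + 57 + 15 = 125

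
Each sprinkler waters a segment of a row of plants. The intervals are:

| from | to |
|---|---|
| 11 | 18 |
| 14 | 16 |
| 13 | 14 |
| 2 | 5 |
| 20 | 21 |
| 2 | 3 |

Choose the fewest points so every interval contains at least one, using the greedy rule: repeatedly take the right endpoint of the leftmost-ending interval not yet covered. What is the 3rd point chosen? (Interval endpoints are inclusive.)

Process intervals by earliest right end; each time one isn't hit yet, stab at its right endpoint.
By right end: [2,3]  [2,5]  [13,14]  [14,16]  [11,18]  [20,21]
[2,3] uncovered → point at 3; [13,14] uncovered → point at 14; [20,21] uncovered → point at 21.
Points: 3, 14, 21 (3 total).

21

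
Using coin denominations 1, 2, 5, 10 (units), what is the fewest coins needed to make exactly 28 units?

28 = 2×10 + 1×5 + 1×2 + 1×1
Total coins = 2 + 1 + 1 + 1 = 5

5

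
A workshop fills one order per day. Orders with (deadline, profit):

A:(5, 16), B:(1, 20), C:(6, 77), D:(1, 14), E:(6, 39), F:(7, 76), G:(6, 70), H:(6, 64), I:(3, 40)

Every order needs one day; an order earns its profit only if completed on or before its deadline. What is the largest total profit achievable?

386

Sort by profit descending; place each in the latest free slot ≤ its deadline.
Profit order: C=77 F=76 G=70 H=64 I=40 E=39 B=20 A=16 D=14
Assign: C→slot 6, F→slot 7, G→slot 5, H→slot 4, I→slot 3, E→slot 2, B→slot 1, A skipped, D skipped.
Slots: [1:B] [2:E] [3:I] [4:H] [5:G] [6:C] [7:F]
Profit = 20 + 39 + 40 + 64 + 70 + 77 + 76 = 386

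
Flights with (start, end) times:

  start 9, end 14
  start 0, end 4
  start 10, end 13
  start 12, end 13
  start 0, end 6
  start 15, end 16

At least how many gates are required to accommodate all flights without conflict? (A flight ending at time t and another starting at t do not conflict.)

The answer is the maximum number of intervals overlapping at any instant.
starts: [0, 0, 9, 10, 12, 15]
ends:   [4, 6, 13, 13, 14, 16]
s0→1 s0→2 e4→1 e6→0 s9→1 s10→2 s12→3  — peak 3.

3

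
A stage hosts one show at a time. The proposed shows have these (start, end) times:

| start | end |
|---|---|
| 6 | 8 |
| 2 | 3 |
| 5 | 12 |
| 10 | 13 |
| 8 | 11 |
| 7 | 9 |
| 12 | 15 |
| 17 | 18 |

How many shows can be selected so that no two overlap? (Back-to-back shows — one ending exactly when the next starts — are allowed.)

5

Order by finish time; keep every interval that doesn't clash with the previous kept one.
By end time: (2,3), (6,8), (7,9), (8,11), (5,12), (10,13), (12,15), (17,18).
Pick (2,3); next start ≥ 3 → (6,8); next start ≥ 8 → (8,11); next start ≥ 11 → (12,15); next start ≥ 15 → (17,18).
Selected 5 shows.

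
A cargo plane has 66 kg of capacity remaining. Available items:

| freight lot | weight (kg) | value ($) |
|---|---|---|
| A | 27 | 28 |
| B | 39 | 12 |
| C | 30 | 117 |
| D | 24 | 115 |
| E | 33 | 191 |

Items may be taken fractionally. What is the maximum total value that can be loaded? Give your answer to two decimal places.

Greedy by value/weight ratio, highest first.
Ratios (sorted): E 5.79, D 4.79, C 3.90, A 1.04, B 0.31
take E (33 @ 191); take D (24 @ 115); take 9/30 of C → 35.10. Capacity used 66/66.
Total value = 341.10

341.10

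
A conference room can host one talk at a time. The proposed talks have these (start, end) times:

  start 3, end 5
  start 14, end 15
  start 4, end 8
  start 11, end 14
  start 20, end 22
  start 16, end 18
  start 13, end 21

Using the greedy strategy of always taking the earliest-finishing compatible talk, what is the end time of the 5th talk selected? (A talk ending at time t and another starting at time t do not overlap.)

Greedy by earliest finish: after sorting by end time, pick each interval compatible with the last pick.
Sorted by end: (3,5)  (4,8)  (11,14)  (14,15)  (16,18)  (13,21)  (20,22)
take (3,5); take (11,14); take (14,15); take (16,18); skip (13,21); take (20,22).
Selected: (3,5) (11,14) (14,15) (16,18) (20,22)

22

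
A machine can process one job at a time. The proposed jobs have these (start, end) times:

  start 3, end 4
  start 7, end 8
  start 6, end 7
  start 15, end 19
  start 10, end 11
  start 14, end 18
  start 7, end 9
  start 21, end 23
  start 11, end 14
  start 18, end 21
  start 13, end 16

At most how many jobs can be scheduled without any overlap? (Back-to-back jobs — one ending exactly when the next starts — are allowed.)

Greedy by earliest finish: after sorting by end time, pick each interval compatible with the last pick.
By end time: (3,4), (6,7), (7,8), (7,9), (10,11), (11,14), (13,16), (14,18), (15,19), (18,21), (21,23).
Pick (3,4); next start ≥ 4 → (6,7); next start ≥ 7 → (7,8); next start ≥ 8 → (10,11); next start ≥ 11 → (11,14); next start ≥ 14 → (14,18); next start ≥ 18 → (18,21); next start ≥ 21 → (21,23).
Selected 8 jobs.

8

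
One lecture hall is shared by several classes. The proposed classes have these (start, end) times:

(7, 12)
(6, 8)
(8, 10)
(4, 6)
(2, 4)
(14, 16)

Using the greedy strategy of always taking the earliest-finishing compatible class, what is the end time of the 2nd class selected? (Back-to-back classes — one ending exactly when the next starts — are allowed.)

Greedy by earliest finish: after sorting by end time, pick each interval compatible with the last pick.
By end time: (2,4), (4,6), (6,8), (8,10), (7,12), (14,16).
Pick (2,4); next start ≥ 4 → (4,6); next start ≥ 6 → (6,8); next start ≥ 8 → (8,10); next start ≥ 10 → (14,16).
Selected: (2,4) (4,6) (6,8) (8,10) (14,16)

6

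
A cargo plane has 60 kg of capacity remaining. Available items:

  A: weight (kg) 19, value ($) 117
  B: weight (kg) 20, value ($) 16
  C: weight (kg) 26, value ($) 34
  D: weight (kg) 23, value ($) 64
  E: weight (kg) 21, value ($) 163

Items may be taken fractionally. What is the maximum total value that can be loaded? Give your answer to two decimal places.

Sort by value per unit weight and fill in that order.
Order: E (163/21=7.76) > A (117/19=6.16) > D (64/23=2.78) > C (34/26=1.31) > B (16/20=0.80)
Fill: take E (21 @ 163) → take A (19 @ 117) → take 20/23 of D → 55.65; 60/60 used.
Total value = 335.65

335.65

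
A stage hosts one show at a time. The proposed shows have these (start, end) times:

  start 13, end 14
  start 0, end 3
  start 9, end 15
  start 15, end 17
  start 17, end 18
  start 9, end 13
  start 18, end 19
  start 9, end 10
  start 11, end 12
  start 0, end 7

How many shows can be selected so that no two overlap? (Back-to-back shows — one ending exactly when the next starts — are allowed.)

Greedy by earliest finish: after sorting by end time, pick each interval compatible with the last pick.
By end time: (0,3), (0,7), (9,10), (11,12), (9,13), (13,14), (9,15), (15,17), (17,18), (18,19).
Pick (0,3); next start ≥ 3 → (9,10); next start ≥ 10 → (11,12); next start ≥ 12 → (13,14); next start ≥ 14 → (15,17); next start ≥ 17 → (17,18); next start ≥ 18 → (18,19).
Selected 7 shows.

7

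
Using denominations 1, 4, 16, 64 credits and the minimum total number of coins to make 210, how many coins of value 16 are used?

1

210 − 3×64→18 − 1×16→2 − 2×1→0
Count of 16: 1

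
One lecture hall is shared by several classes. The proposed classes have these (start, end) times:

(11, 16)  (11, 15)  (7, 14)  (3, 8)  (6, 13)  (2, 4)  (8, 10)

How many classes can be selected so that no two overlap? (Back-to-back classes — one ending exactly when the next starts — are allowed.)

3

Sorted by end: (2,4)  (3,8)  (8,10)  (6,13)  (7,14)  (11,15)  (11,16)
take (2,4); take (8,10); skip (7,14); take (11,15).
Selected 3 classes.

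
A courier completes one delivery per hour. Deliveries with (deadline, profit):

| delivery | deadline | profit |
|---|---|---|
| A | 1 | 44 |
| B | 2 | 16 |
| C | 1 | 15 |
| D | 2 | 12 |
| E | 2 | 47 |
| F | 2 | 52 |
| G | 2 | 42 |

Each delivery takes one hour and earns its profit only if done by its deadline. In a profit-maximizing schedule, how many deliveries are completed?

Take jobs in profit order; each goes to the latest open slot no later than its deadline.
By profit: F(d2,52), E(d2,47), A(d1,44), G(d2,42), B(d2,16), C(d1,15), D(d2,12)
F→slot 2; E→slot 1; A skipped; G skipped; B skipped; C skipped; D skipped.
2 of 7 scheduled.

2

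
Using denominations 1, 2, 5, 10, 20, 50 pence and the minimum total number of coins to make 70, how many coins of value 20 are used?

70 − 1×50→20 − 1×20→0
Count of 20: 1

1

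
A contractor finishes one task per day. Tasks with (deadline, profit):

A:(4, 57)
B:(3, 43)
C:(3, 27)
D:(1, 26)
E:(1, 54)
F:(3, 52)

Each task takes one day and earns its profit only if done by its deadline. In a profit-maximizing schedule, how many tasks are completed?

Sort by profit descending; place each in the latest free slot ≤ its deadline.
By profit: A(d4,57), E(d1,54), F(d3,52), B(d3,43), C(d3,27), D(d1,26)
A→slot 4; E→slot 1; F→slot 3; B→slot 2; C skipped; D skipped.
4 of 6 scheduled.

4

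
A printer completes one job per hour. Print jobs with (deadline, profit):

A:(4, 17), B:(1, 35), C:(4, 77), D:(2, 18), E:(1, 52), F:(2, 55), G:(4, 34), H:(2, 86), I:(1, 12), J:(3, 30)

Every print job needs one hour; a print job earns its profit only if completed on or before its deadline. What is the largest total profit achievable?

252

By profit: H(d2,86), C(d4,77), F(d2,55), E(d1,52), B(d1,35), G(d4,34), J(d3,30), D(d2,18), A(d4,17), I(d1,12)
H→slot 2; C→slot 4; F→slot 1; E skipped; B skipped; G→slot 3; J skipped; D skipped; A skipped; I skipped.
Profit = 55 + 86 + 34 + 77 = 252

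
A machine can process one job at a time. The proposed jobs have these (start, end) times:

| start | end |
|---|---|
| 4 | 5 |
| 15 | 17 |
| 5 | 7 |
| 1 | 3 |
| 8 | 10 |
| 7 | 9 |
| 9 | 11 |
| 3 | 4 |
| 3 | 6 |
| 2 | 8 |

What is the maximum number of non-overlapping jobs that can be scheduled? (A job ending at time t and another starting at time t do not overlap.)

7

Order by finish time; keep every interval that doesn't clash with the previous kept one.
Sorted by end: (1,3)  (3,4)  (4,5)  (3,6)  (5,7)  (2,8)  (7,9)  (8,10)  (9,11)  (15,17)
take (1,3); take (3,4); take (4,5); take (5,7); take (7,9); take (9,11); take (15,17).
Selected 7 jobs.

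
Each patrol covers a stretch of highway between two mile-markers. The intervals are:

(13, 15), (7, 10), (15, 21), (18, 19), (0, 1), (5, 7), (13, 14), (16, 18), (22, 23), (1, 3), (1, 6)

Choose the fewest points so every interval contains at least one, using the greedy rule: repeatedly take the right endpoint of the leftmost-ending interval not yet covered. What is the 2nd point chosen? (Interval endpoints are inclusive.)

7

By right end: [0,1]  [1,3]  [1,6]  [5,7]  [7,10]  [13,14]  [13,15]  [16,18]  [18,19]  [15,21]  [22,23]
[0,1] uncovered → point at 1; [5,7] uncovered → point at 7; [13,14] uncovered → point at 14; [16,18] uncovered → point at 18; [22,23] uncovered → point at 23.
Points: 1, 7, 14, 18, 23 (5 total).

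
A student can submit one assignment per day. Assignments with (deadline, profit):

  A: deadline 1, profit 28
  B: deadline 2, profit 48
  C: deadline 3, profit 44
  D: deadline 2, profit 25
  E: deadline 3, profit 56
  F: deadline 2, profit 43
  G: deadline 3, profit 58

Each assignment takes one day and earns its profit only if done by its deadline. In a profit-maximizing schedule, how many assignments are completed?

3

Take jobs in profit order; each goes to the latest open slot no later than its deadline.
By profit: G(d3,58), E(d3,56), B(d2,48), C(d3,44), F(d2,43), A(d1,28), D(d2,25)
G→slot 3; E→slot 2; B→slot 1; C skipped; F skipped; A skipped; D skipped.
3 of 7 scheduled.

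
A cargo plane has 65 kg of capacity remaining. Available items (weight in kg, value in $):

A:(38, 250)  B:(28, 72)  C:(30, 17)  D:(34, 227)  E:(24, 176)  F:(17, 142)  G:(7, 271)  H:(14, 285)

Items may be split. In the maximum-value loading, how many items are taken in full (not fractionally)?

4

Sort by value per unit weight and fill in that order.
Order: G (271/7=38.71) > H (285/14=20.36) > F (142/17=8.35) > E (176/24=7.33) > D (227/34=6.68) > A (250/38=6.58) > B (72/28=2.57) > C (17/30=0.57)
Fill: take G (7 @ 271) → take H (14 @ 285) → take F (17 @ 142) → take E (24 @ 176) → take 3/34 of D → 20.03; 65/65 used.
4 item(s) taken whole; one partial (take 3/34 of D).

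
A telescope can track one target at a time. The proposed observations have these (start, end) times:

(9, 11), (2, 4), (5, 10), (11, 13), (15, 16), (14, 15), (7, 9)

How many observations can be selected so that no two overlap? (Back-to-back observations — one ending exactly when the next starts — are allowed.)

6

Sorted by end: (2,4)  (7,9)  (5,10)  (9,11)  (11,13)  (14,15)  (15,16)
take (2,4); take (7,9); take (9,11); take (11,13); take (14,15); take (15,16).
Selected 6 observations.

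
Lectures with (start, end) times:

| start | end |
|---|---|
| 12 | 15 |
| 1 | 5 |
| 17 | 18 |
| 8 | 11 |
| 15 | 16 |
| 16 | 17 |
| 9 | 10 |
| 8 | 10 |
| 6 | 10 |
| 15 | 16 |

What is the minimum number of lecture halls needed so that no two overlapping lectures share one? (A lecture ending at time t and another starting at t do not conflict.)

Count concurrent intervals with a sweep; the peak is the room count.
Events (time:±→running): 1:+→1 5:-→0 6:+→1 8:+→2 8:+→3 9:+→4 … peak 4.

4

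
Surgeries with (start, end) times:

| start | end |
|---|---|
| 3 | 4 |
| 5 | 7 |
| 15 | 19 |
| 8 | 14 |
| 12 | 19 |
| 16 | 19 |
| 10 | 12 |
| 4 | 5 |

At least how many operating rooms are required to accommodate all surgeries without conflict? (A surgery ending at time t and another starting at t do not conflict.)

Events (time:±→running): 3:+→1 4:-→0 4:+→1 5:-→0 5:+→1 7:-→0 8:+→1 10:+→2 12:-→1 12:+→2 14:-→1 15:+→2 16:+→3 … peak 3.

3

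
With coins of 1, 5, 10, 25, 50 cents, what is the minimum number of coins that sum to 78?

Greedy: take as many of the largest coin as possible, then repeat with the remainder.
78 = 1×50 + 1×25 + 3×1
Total coins = 1 + 1 + 3 = 5

5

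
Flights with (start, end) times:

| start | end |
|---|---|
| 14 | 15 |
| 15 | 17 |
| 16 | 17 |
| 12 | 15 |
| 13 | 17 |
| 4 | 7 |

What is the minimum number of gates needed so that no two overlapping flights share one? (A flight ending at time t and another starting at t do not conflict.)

3

Count concurrent intervals with a sweep; the peak is the room count.
starts: [4, 12, 13, 14, 15, 16]
ends:   [7, 15, 15, 17, 17, 17]
s4→1 e7→0 s12→1 s13→2 s14→3  — peak 3.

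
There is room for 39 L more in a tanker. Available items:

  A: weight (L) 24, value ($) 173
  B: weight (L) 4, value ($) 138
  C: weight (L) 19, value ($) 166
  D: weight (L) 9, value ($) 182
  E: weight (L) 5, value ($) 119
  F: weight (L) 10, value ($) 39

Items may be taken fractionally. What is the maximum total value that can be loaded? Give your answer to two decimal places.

619.42

Sort by value per unit weight and fill in that order.
Ratios (sorted): B 34.50, E 23.80, D 20.22, C 8.74, A 7.21, F 3.90
take B (4 @ 138); take E (5 @ 119); take D (9 @ 182); take C (19 @ 166); take 2/24 of A → 14.42. Capacity used 39/39.
Total value = 619.42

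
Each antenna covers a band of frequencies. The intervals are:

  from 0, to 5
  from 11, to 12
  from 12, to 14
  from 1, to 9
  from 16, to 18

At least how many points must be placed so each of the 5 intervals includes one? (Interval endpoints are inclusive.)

Sort by right endpoint; whenever an interval is uncovered, place a point at its right end.
By right end: [0,5]  [1,9]  [11,12]  [12,14]  [16,18]
[0,5] uncovered → point at 5; [11,12] uncovered → point at 12; [16,18] uncovered → point at 18.
Points: 5, 12, 18 (3 total).

3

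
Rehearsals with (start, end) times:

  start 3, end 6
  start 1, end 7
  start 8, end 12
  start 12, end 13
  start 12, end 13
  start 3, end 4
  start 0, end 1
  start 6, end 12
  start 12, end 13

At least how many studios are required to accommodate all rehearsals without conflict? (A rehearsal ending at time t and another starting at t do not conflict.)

Events (time:±→running): 0:+→1 1:-→0 1:+→1 3:+→2 3:+→3 … peak 3.

3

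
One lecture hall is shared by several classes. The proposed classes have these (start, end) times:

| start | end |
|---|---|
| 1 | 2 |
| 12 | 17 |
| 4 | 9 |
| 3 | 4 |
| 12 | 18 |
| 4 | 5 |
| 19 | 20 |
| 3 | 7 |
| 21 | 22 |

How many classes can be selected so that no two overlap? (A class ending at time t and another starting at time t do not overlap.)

By end time: (1,2), (3,4), (4,5), (3,7), (4,9), (12,17), (12,18), (19,20), (21,22).
Pick (1,2); next start ≥ 2 → (3,4); next start ≥ 4 → (4,5); next start ≥ 5 → (12,17); next start ≥ 17 → (19,20); next start ≥ 20 → (21,22).
Selected 6 classes.

6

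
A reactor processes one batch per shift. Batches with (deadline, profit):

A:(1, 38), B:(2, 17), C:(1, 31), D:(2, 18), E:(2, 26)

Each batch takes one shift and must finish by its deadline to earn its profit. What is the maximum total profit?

Take jobs in profit order; each goes to the latest open slot no later than its deadline.
By profit: A(d1,38), C(d1,31), E(d2,26), D(d2,18), B(d2,17)
A→slot 1; C skipped; E→slot 2; D skipped; B skipped.
Profit = 38 + 26 = 64

64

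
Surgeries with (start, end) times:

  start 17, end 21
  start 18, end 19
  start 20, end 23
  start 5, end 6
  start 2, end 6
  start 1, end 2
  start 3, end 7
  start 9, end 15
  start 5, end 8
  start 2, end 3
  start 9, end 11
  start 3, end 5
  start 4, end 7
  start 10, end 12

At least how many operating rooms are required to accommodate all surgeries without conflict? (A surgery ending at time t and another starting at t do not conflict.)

The answer is the maximum number of intervals overlapping at any instant.
Events (time:±→running): 1:+→1 2:-→0 2:+→1 2:+→2 3:-→1 3:+→2 3:+→3 4:+→4 5:-→3 5:+→4 5:+→5 … peak 5.

5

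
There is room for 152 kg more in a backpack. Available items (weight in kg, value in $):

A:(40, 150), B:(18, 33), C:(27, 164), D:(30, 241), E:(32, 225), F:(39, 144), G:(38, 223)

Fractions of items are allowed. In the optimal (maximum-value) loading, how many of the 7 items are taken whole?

Sort by value per unit weight and fill in that order.
Order: D (241/30=8.03) > E (225/32=7.03) > C (164/27=6.07) > G (223/38=5.87) > A (150/40=3.75) > F (144/39=3.69) > B (33/18=1.83)
Fill: take D (30 @ 241) → take E (32 @ 225) → take C (27 @ 164) → take G (38 @ 223) → take 25/40 of A → 93.75; 152/152 used.
4 item(s) taken whole; one partial (take 25/40 of A).

4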